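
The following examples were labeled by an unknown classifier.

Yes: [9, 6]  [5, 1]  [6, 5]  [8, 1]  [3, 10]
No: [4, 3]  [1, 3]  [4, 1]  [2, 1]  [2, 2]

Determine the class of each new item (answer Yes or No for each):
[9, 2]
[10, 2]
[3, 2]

Yes, Yes, No

The rule appears to be: max ≥ 5.
[9, 2] — max 9, hence Yes.
[10, 2] — max 10, hence Yes.
[3, 2] — max 3, hence No.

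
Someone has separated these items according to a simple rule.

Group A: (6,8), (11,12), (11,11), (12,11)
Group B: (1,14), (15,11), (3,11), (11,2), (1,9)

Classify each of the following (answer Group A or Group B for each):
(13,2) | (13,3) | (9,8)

Group B, Group B, Group A

The simplest hypothesis consistent with all the labels is: |first − second| ≤ 2.
(13,2): |13−2| = 11, doesn't qualify → Group B. (13,3): |13−3| = 10, doesn't qualify → Group B. (9,8): |9−8| = 1, checks out → Group A.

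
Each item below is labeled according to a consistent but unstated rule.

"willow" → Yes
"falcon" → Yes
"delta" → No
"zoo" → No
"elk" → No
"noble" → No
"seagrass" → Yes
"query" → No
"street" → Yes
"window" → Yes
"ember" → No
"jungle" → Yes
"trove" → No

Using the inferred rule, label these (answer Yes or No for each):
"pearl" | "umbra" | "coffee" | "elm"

No, No, Yes, No

One predicate separates the groups cleanly: even length.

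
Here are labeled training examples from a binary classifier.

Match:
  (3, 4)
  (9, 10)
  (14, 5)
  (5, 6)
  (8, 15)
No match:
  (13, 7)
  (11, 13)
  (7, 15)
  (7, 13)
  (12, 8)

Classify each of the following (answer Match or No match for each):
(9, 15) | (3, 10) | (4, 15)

The pattern is that an item is 'Match' exactly when: sum is odd.
No match: (9, 15), since 9+15 = 24.
Match: (3, 10), since 3+10 = 13.
Match: (4, 15), since 4+15 = 19.

No match, Match, Match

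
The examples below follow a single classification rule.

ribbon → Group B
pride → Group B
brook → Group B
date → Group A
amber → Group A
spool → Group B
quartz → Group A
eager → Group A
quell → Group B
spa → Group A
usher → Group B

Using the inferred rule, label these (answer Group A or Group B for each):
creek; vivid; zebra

Group B, Group B, Group A

One predicate separates the groups cleanly: contains 'a'.
creek: Group B (no 'a').
vivid: Group B (no 'a').
zebra: Group A (has 'a').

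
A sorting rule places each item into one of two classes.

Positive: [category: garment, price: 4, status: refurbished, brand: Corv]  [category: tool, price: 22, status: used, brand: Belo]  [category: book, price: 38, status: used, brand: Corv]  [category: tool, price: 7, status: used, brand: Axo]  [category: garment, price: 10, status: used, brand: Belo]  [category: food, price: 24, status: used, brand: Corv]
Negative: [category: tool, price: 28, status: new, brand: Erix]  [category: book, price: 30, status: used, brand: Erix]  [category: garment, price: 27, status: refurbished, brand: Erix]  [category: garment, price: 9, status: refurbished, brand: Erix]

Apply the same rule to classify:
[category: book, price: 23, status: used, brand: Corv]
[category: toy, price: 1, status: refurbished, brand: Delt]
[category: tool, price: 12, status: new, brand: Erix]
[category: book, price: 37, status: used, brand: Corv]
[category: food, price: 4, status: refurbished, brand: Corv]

The common property of the 'Positive' items is: brand is not Erix. No 'Negative' item has it.
[category: book, price: 23, status: used, brand: Corv] → brand is Corv → Positive.
[category: toy, price: 1, status: refurbished, brand: Delt] → brand is Delt → Positive.
[category: tool, price: 12, status: new, brand: Erix] → brand is Erix → Negative.
[category: book, price: 37, status: used, brand: Corv] → brand is Corv → Positive.
[category: food, price: 4, status: refurbished, brand: Corv] → brand is Corv → Positive.

Positive, Positive, Negative, Positive, Positive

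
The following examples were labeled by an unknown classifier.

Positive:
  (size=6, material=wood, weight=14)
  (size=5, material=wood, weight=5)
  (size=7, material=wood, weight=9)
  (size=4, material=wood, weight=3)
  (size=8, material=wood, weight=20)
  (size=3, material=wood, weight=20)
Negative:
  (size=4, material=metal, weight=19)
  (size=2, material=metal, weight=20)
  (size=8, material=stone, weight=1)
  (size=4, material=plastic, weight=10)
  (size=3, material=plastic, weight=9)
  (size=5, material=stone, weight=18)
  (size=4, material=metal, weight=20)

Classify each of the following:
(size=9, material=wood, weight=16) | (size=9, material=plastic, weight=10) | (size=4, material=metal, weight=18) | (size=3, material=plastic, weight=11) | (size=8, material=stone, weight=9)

The rule appears to be: material is wood.
(size=9, material=wood, weight=16) → material is wood → Positive.
(size=9, material=plastic, weight=10) → material is plastic → Negative.
(size=4, material=metal, weight=18) → material is metal → Negative.
(size=3, material=plastic, weight=11) → material is plastic → Negative.
(size=8, material=stone, weight=9) → material is stone → Negative.

Positive, Negative, Negative, Negative, Negative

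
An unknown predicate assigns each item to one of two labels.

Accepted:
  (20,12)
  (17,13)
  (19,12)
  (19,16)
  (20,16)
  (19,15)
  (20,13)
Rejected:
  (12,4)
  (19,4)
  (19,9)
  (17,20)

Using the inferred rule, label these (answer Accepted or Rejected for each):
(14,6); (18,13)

The distinguishing property — first > second AND sum ≥ 30 — holds for all the 'Accepted' cases and none of the 'Rejected' cases.
(14,6) — 14 > 6, 14+6 = 20, hence Rejected.
(18,13) — 18 > 13, 18+13 = 31, hence Accepted.

Rejected, Accepted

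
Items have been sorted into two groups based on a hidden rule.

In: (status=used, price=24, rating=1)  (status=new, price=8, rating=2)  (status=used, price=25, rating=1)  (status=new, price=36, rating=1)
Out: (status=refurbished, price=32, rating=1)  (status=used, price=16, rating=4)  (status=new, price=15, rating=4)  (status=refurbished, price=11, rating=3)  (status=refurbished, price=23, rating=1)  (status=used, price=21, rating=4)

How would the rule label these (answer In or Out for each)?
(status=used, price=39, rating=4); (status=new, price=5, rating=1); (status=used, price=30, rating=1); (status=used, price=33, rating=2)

'In' ⟺ status is not refurbished AND rating ≤ 2.
(status=used, price=39, rating=4): status is used, rating = 4, does not pass → Out.
(status=new, price=5, rating=1): status is new, rating = 1, matches → In.
(status=used, price=30, rating=1): status is used, rating = 1, matches → In.
(status=used, price=33, rating=2): status is used, rating = 2, matches → In.

Out, In, In, In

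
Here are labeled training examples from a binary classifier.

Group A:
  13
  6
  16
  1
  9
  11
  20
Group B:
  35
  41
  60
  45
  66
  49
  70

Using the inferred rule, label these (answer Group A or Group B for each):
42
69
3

Group B, Group B, Group A

The rule appears to be: at most 20.
42 → 42 > 20 → Group B.
69 → 69 > 20 → Group B.
3 → 3 ≤ 20 → Group A.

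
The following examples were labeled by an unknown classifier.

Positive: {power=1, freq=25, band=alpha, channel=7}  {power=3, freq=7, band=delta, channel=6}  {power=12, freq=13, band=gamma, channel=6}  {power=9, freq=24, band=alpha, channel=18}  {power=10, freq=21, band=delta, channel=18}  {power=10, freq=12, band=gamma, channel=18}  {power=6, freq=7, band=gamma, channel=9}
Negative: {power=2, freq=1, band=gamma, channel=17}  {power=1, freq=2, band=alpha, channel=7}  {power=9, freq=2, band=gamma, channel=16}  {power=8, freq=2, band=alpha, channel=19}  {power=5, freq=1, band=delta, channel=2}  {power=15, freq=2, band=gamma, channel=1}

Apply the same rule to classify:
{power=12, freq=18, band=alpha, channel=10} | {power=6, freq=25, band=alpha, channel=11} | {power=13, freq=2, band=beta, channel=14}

'Positive' ⟺ freq ≥ 7.
{power=12, freq=18, band=alpha, channel=10}: Positive (freq = 18). {power=6, freq=25, band=alpha, channel=11}: Positive (freq = 25). {power=13, freq=2, band=beta, channel=14}: Negative (freq = 2).

Positive, Positive, Negative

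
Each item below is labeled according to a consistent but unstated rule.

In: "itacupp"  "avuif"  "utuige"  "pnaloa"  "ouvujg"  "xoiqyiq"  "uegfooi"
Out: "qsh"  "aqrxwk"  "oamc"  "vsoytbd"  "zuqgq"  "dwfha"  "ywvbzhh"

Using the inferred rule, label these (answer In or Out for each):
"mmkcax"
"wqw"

The pattern is that an item is 'In' exactly when: has ≥ 3 vowels.
"mmkcax" → 1 vowel → Out. "wqw" → 0 vowels → Out.

Out, Out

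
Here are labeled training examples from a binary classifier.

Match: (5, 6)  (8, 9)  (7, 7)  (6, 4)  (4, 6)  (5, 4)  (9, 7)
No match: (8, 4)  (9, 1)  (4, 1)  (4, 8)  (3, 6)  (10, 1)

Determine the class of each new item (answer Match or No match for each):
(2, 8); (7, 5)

One predicate separates the groups cleanly: |first − second| ≤ 2.
(2, 8): No match (|2−8| = 6). (7, 5): Match (|7−5| = 2).

No match, Match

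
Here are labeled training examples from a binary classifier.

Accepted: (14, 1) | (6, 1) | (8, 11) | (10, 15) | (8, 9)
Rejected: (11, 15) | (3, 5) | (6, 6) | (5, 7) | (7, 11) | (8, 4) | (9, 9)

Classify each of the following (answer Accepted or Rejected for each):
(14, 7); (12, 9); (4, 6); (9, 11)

Accepted, Accepted, Rejected, Rejected

The pattern is that an item is 'Accepted' exactly when: sum is odd.
Accepted: (14, 7), since 14+7 = 21.
Accepted: (12, 9), since 12+9 = 21.
Rejected: (4, 6), since 4+6 = 10.
Rejected: (9, 11), since 9+11 = 20.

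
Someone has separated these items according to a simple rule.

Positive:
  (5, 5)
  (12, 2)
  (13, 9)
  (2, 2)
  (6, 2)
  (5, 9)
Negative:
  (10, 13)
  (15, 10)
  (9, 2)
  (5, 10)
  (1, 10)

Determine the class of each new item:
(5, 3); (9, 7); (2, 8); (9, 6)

The simplest hypothesis consistent with all the labels is: sum is even.

Positive, Positive, Positive, Negative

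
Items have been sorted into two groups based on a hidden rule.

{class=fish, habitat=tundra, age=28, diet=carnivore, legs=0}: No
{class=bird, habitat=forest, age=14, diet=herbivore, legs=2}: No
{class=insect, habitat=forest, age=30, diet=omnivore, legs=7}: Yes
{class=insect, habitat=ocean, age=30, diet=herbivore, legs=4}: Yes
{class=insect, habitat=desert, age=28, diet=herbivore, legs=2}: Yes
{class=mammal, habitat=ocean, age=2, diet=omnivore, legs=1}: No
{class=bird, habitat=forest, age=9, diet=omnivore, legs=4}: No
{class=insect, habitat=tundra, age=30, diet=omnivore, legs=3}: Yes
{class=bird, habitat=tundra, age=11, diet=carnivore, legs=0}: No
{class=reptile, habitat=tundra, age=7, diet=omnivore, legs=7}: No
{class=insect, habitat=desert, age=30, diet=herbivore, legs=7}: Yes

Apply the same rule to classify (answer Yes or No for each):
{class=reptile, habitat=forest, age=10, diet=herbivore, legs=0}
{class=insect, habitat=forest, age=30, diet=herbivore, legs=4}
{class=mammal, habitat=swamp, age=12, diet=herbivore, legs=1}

No, Yes, No

The pattern is that an item is 'Yes' exactly when: class is insect.
{class=reptile, habitat=forest, age=10, diet=herbivore, legs=0}: No (class is reptile).
{class=insect, habitat=forest, age=30, diet=herbivore, legs=4}: Yes (class is insect).
{class=mammal, habitat=swamp, age=12, diet=herbivore, legs=1}: No (class is mammal).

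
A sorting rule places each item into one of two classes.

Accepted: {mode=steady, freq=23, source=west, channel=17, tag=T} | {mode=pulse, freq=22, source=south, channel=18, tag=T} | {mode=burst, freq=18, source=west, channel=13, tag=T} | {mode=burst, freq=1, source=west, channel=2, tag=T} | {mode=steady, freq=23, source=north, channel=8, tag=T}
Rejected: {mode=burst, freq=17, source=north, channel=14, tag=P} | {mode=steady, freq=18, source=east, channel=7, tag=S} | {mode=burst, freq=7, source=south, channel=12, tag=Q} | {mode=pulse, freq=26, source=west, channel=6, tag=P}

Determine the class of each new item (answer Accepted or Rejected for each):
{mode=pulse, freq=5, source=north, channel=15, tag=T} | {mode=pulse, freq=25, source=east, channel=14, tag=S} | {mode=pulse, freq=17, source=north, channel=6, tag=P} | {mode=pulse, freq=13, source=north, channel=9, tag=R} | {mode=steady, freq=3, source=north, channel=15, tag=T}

Accepted, Rejected, Rejected, Rejected, Accepted

Every 'Accepted' example satisfies: tag is T. None of the 'Rejected' examples do.
{mode=pulse, freq=5, source=north, channel=15, tag=T}: Accepted (tag is T). {mode=pulse, freq=25, source=east, channel=14, tag=S}: Rejected (tag is S). {mode=pulse, freq=17, source=north, channel=6, tag=P}: Rejected (tag is P). {mode=pulse, freq=13, source=north, channel=9, tag=R}: Rejected (tag is R). {mode=steady, freq=3, source=north, channel=15, tag=T}: Accepted (tag is T).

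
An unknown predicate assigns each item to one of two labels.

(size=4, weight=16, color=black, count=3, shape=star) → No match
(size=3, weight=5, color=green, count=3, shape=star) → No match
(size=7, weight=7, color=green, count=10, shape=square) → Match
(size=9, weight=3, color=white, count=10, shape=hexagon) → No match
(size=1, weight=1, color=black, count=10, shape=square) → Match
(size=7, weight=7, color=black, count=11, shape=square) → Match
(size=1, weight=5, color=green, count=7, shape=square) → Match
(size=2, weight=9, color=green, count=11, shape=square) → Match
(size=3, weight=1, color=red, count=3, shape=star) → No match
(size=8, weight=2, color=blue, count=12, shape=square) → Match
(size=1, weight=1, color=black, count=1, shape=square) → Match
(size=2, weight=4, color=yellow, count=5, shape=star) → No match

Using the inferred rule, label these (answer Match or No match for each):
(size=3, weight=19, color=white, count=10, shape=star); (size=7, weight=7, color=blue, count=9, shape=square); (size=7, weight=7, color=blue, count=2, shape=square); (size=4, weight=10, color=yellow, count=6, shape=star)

No match, Match, Match, No match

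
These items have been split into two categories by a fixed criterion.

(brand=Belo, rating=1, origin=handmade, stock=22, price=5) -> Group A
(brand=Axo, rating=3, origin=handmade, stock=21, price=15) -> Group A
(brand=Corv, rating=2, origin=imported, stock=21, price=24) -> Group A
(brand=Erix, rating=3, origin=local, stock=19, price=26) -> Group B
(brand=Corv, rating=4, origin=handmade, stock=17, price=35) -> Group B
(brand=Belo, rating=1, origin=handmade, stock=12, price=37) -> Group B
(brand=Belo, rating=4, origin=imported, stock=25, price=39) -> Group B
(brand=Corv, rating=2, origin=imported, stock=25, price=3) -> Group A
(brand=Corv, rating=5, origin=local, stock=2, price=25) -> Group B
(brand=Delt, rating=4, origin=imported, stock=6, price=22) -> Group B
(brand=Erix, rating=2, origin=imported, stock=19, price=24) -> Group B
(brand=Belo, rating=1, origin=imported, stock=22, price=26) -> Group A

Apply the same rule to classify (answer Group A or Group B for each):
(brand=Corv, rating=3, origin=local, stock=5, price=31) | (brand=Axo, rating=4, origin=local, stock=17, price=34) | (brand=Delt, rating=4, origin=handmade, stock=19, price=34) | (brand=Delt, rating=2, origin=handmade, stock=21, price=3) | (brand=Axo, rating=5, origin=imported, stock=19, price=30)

The simplest hypothesis consistent with all the labels is: price ≤ 26 AND stock ≥ 21.
(brand=Corv, rating=3, origin=local, stock=5, price=31): price = 31, stock = 5, does not pass → Group B. (brand=Axo, rating=4, origin=local, stock=17, price=34): price = 34, stock = 17, does not pass → Group B. (brand=Delt, rating=4, origin=handmade, stock=19, price=34): price = 34, stock = 19, does not pass → Group B. (brand=Delt, rating=2, origin=handmade, stock=21, price=3): price = 3, stock = 21, checks out → Group A. (brand=Axo, rating=5, origin=imported, stock=19, price=30): price = 30, stock = 19, does not pass → Group B.

Group B, Group B, Group B, Group A, Group B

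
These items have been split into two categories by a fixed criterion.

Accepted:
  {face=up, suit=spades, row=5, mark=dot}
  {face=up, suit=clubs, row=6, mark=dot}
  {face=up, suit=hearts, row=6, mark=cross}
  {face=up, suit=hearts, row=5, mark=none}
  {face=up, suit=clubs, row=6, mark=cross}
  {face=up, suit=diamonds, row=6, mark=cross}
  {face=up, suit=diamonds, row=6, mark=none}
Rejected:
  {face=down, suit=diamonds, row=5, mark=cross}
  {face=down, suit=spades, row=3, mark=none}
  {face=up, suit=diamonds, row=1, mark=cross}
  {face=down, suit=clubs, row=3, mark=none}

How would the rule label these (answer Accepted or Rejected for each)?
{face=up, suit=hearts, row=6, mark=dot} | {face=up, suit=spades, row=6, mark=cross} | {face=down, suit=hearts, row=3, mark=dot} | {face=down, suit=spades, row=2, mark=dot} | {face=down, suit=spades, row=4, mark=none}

Accepted, Accepted, Rejected, Rejected, Rejected

The rule appears to be: face is up AND row ≥ 3.
{face=up, suit=hearts, row=6, mark=dot} — face is up, row = 6, hence Accepted.
{face=up, suit=spades, row=6, mark=cross} — face is up, row = 6, hence Accepted.
{face=down, suit=hearts, row=3, mark=dot} — face is down, row = 3, hence Rejected.
{face=down, suit=spades, row=2, mark=dot} — face is down, row = 2, hence Rejected.
{face=down, suit=spades, row=4, mark=none} — face is down, row = 4, hence Rejected.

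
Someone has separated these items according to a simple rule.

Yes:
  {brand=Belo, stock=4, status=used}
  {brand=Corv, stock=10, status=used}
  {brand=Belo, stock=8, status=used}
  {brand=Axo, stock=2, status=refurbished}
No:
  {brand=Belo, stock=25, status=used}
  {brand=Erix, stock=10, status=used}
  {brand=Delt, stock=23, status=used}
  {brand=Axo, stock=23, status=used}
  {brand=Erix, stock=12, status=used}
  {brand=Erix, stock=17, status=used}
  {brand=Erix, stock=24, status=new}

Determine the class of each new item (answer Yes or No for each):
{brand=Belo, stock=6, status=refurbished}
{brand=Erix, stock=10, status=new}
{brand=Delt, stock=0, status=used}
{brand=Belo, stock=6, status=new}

Yes, No, Yes, Yes

The distinguishing property — brand is Corv OR stock ≤ 8 — holds for all the 'Yes' cases and none of the 'No' cases.
{brand=Belo, stock=6, status=refurbished} — brand is Belo, stock = 6, hence Yes. {brand=Erix, stock=10, status=new} — brand is Erix, stock = 10, hence No. {brand=Delt, stock=0, status=used} — brand is Delt, stock = 0, hence Yes. {brand=Belo, stock=6, status=new} — brand is Belo, stock = 6, hence Yes.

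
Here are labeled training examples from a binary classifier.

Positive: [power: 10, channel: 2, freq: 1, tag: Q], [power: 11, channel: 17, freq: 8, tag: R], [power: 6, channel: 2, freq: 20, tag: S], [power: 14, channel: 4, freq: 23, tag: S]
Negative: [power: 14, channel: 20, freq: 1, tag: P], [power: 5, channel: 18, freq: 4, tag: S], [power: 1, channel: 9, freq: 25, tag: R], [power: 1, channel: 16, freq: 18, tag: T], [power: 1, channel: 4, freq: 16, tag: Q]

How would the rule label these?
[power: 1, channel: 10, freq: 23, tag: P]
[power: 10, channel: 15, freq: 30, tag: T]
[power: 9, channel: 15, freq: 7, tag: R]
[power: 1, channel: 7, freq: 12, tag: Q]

'Positive' ⟺ channel ≤ 17 AND power ≥ 5.
[power: 1, channel: 10, freq: 23, tag: P]: Negative (channel = 10, power = 1). [power: 10, channel: 15, freq: 30, tag: T]: Positive (channel = 15, power = 10). [power: 9, channel: 15, freq: 7, tag: R]: Positive (channel = 15, power = 9). [power: 1, channel: 7, freq: 12, tag: Q]: Negative (channel = 7, power = 1).

Negative, Positive, Positive, Negative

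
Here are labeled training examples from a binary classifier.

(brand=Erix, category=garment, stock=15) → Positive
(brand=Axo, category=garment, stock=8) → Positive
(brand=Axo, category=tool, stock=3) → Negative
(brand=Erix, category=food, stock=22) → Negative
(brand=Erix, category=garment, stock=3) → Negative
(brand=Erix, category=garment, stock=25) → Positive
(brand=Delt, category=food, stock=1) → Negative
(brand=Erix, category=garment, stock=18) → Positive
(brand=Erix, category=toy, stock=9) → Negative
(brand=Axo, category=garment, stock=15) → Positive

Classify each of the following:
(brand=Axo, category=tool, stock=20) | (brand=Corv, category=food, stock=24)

The simplest hypothesis consistent with all the labels is: category is garment AND stock ≥ 8.

Negative, Negative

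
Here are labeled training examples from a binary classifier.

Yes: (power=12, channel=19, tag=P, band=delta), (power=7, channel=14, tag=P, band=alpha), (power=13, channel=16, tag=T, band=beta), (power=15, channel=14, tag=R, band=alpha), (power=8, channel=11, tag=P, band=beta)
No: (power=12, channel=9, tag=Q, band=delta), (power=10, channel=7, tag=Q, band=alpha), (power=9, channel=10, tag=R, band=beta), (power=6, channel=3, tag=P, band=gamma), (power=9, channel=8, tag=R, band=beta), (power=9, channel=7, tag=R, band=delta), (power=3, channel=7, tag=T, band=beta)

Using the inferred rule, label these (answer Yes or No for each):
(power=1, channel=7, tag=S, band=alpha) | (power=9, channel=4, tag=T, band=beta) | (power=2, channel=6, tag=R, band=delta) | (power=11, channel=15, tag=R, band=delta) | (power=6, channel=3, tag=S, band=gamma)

The pattern is that an item is 'Yes' exactly when: channel ≥ 11.
(power=1, channel=7, tag=S, band=alpha) — channel = 7, hence No. (power=9, channel=4, tag=T, band=beta) — channel = 4, hence No. (power=2, channel=6, tag=R, band=delta) — channel = 6, hence No. (power=11, channel=15, tag=R, band=delta) — channel = 15, hence Yes. (power=6, channel=3, tag=S, band=gamma) — channel = 3, hence No.

No, No, No, Yes, No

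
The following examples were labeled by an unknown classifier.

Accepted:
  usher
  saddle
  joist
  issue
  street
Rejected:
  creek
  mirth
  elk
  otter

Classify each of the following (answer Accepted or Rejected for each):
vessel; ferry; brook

Accepted, Rejected, Rejected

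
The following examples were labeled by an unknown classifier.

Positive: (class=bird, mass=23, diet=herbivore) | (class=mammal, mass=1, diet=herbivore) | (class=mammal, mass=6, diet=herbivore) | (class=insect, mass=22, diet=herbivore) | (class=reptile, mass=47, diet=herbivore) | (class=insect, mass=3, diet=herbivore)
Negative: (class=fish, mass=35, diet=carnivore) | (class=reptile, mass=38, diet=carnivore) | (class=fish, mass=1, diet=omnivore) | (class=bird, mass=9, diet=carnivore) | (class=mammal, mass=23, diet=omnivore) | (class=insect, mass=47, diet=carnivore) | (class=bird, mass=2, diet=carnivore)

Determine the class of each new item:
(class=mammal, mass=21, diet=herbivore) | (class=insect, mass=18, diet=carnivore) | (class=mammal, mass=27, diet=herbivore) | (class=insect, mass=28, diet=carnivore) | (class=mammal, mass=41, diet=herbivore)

The simplest hypothesis consistent with all the labels is: diet is herbivore.
Positive: (class=mammal, mass=21, diet=herbivore), since diet is herbivore. Negative: (class=insect, mass=18, diet=carnivore), since diet is carnivore. Positive: (class=mammal, mass=27, diet=herbivore), since diet is herbivore. Negative: (class=insect, mass=28, diet=carnivore), since diet is carnivore. Positive: (class=mammal, mass=41, diet=herbivore), since diet is herbivore.

Positive, Negative, Positive, Negative, Positive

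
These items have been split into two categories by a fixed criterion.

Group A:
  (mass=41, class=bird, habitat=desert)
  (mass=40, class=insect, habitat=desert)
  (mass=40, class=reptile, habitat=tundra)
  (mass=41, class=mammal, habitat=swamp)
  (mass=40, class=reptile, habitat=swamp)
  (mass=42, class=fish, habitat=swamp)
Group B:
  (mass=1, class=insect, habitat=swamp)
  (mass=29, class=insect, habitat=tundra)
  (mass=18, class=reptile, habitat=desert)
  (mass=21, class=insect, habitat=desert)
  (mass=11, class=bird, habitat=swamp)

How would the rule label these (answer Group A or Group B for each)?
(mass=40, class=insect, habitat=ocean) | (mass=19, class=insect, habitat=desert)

One predicate separates the groups cleanly: mass ≥ 40.
(mass=40, class=insect, habitat=ocean) — mass = 40, hence Group A.
(mass=19, class=insect, habitat=desert) — mass = 19, hence Group B.

Group A, Group B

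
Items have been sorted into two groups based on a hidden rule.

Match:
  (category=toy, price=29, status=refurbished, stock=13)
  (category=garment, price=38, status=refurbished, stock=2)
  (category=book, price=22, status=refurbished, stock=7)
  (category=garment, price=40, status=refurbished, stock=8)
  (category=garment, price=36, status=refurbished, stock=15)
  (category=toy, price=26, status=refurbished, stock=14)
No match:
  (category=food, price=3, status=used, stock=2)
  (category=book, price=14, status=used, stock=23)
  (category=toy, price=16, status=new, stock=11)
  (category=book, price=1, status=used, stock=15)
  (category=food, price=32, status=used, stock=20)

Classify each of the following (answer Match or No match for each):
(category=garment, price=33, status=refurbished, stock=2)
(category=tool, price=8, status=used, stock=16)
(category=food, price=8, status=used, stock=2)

Match, No match, No match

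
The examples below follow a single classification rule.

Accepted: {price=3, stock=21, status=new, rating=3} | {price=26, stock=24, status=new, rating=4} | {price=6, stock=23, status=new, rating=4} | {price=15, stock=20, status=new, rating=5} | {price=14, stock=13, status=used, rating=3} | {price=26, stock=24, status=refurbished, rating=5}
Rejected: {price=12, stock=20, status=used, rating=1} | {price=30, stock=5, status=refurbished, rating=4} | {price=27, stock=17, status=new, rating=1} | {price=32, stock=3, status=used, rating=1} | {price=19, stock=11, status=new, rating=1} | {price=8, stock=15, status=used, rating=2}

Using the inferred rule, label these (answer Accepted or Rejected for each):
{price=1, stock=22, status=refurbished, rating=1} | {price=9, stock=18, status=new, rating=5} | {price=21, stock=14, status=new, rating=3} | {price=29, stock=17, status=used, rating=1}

The rule appears to be: price ≤ 26 AND rating ≥ 3.

Rejected, Accepted, Accepted, Rejected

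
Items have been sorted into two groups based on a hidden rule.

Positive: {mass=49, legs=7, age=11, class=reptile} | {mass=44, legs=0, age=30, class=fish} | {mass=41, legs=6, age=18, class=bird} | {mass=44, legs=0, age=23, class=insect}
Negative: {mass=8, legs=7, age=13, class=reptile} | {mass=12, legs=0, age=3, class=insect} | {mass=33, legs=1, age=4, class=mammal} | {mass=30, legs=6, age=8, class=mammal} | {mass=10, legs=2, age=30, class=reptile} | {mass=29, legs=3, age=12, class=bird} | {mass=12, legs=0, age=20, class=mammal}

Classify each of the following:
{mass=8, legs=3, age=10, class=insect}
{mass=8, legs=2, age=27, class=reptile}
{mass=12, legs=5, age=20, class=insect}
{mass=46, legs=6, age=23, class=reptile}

The rule appears to be: mass ≥ 41.
{mass=8, legs=3, age=10, class=insect} — mass = 8, hence Negative. {mass=8, legs=2, age=27, class=reptile} — mass = 8, hence Negative. {mass=12, legs=5, age=20, class=insect} — mass = 12, hence Negative. {mass=46, legs=6, age=23, class=reptile} — mass = 46, hence Positive.

Negative, Negative, Negative, Positive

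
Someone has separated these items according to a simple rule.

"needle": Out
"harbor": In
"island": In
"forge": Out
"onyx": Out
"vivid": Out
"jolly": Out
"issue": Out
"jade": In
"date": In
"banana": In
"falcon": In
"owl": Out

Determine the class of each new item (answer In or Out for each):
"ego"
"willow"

Out, Out

The classifier is using: contains 'a'.
"ego": no 'a' — does not fit, so Out.
"willow": no 'a' — does not fit, so Out.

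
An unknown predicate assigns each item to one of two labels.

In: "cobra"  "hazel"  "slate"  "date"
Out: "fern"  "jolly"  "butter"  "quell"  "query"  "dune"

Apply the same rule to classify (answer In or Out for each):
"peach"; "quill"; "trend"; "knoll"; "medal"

In, Out, Out, Out, In

The rule appears to be: contains 'a'.
"peach": In (has 'a').
"quill": Out (no 'a').
"trend": Out (no 'a').
"knoll": Out (no 'a').
"medal": In (has 'a').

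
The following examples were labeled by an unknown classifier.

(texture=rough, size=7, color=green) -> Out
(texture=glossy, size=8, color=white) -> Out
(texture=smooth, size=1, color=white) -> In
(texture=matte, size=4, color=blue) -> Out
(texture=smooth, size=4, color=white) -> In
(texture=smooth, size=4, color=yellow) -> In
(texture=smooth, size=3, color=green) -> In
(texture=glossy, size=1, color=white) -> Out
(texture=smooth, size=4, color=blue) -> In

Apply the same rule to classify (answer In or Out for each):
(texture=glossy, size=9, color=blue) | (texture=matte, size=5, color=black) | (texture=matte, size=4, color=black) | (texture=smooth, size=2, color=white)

The simplest hypothesis consistent with all the labels is: texture is smooth.
(texture=glossy, size=9, color=blue) — texture is glossy, hence Out. (texture=matte, size=5, color=black) — texture is matte, hence Out. (texture=matte, size=4, color=black) — texture is matte, hence Out. (texture=smooth, size=2, color=white) — texture is smooth, hence In.

Out, Out, Out, In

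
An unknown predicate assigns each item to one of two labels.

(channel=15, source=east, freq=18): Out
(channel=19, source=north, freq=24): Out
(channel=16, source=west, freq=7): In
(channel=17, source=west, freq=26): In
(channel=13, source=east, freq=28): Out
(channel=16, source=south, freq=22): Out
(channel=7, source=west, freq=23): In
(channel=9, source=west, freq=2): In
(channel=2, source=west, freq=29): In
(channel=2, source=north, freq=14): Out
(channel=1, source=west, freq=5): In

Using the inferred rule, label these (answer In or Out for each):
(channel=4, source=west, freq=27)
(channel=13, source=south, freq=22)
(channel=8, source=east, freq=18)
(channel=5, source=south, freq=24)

In, Out, Out, Out

'In' ⟺ source is west.
(channel=4, source=west, freq=27): In (source is west). (channel=13, source=south, freq=22): Out (source is south). (channel=8, source=east, freq=18): Out (source is east). (channel=5, source=south, freq=24): Out (source is south).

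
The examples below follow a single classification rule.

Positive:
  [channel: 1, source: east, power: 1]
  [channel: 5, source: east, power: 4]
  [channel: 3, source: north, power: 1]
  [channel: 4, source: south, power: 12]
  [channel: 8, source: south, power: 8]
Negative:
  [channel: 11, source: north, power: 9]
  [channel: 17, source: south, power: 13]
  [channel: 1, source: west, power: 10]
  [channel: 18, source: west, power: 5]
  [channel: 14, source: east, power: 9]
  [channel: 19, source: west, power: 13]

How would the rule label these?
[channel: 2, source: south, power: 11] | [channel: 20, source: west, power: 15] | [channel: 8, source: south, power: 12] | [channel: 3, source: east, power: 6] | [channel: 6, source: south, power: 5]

Positive, Negative, Positive, Positive, Positive

A rule that fits every label: channel ≤ 8 AND power ≠ 10 — true of each 'Positive' example, false of each 'Negative' one.
[channel: 2, source: south, power: 11]: Positive (channel = 2, power = 11).
[channel: 20, source: west, power: 15]: Negative (channel = 20, power = 15).
[channel: 8, source: south, power: 12]: Positive (channel = 8, power = 12).
[channel: 3, source: east, power: 6]: Positive (channel = 3, power = 6).
[channel: 6, source: south, power: 5]: Positive (channel = 6, power = 5).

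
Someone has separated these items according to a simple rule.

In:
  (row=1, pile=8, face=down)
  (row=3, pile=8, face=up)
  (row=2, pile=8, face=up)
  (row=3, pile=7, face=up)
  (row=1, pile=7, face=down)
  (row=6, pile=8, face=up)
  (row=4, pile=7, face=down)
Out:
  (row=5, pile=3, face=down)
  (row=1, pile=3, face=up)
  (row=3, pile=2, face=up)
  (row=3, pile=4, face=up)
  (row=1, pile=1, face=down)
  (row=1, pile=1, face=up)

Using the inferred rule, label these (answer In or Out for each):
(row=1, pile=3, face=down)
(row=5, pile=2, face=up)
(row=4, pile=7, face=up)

The rule appears to be: pile ≥ 7.
(row=1, pile=3, face=down) — pile = 3, hence Out. (row=5, pile=2, face=up) — pile = 2, hence Out. (row=4, pile=7, face=up) — pile = 7, hence In.

Out, Out, In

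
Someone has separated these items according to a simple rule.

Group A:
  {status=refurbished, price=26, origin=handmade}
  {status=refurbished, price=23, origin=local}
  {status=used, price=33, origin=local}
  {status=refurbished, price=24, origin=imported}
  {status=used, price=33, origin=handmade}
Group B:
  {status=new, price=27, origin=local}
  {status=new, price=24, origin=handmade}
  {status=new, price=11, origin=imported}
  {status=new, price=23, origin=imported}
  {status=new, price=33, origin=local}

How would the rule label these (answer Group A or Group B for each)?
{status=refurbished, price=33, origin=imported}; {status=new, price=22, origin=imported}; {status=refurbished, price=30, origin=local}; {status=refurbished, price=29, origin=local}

A rule that fits every label: status is not new — true of each 'Group A' example, false of each 'Group B' one.
{status=refurbished, price=33, origin=imported} — status is refurbished, hence Group A.
{status=new, price=22, origin=imported} — status is new, hence Group B.
{status=refurbished, price=30, origin=local} — status is refurbished, hence Group A.
{status=refurbished, price=29, origin=local} — status is refurbished, hence Group A.

Group A, Group B, Group A, Group A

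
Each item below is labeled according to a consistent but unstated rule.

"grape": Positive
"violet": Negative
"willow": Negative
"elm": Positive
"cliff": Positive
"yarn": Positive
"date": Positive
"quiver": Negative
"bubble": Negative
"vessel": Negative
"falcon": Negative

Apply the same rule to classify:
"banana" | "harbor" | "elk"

Every 'Positive' example satisfies: length ≤ 5. None of the 'Negative' examples do.
"banana": length 6, doesn't match → Negative.
"harbor": length 6, doesn't match → Negative.
"elk": length 3, meets the rule → Positive.

Negative, Negative, Positive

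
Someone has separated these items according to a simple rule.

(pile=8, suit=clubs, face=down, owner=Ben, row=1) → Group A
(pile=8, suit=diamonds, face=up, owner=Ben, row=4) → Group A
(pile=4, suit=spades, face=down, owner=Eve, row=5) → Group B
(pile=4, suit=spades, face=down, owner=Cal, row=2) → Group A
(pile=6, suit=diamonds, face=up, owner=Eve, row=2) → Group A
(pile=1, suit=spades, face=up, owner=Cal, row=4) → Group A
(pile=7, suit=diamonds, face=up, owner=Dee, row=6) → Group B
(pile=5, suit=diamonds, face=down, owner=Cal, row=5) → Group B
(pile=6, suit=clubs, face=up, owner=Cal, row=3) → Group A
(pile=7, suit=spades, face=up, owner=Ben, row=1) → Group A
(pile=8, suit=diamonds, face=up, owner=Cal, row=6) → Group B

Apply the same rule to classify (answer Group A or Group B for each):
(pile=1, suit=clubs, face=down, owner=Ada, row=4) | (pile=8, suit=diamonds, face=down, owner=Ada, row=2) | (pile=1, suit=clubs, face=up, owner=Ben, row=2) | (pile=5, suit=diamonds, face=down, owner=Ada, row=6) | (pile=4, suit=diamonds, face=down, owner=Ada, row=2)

Group A, Group A, Group A, Group B, Group A

The classifier is using: row ≤ 4.
Group A: (pile=1, suit=clubs, face=down, owner=Ada, row=4), since row = 4. Group A: (pile=8, suit=diamonds, face=down, owner=Ada, row=2), since row = 2. Group A: (pile=1, suit=clubs, face=up, owner=Ben, row=2), since row = 2. Group B: (pile=5, suit=diamonds, face=down, owner=Ada, row=6), since row = 6. Group A: (pile=4, suit=diamonds, face=down, owner=Ada, row=2), since row = 2.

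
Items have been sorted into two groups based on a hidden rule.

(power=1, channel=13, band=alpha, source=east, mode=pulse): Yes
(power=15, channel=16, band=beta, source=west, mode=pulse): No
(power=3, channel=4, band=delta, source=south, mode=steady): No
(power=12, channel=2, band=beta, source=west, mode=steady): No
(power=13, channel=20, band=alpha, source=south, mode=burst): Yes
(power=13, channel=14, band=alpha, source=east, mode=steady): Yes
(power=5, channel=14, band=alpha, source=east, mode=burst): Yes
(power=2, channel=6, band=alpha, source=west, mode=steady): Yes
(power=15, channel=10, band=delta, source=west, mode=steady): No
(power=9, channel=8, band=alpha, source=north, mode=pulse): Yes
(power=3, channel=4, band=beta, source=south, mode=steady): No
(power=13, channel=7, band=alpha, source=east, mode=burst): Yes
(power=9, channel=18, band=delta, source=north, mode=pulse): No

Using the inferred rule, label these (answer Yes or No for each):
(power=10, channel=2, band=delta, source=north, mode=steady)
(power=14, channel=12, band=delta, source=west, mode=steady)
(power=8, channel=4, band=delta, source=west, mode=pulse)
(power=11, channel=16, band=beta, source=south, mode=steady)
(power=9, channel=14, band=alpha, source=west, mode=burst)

No, No, No, No, Yes

Comparing the two groups points to one rule — band is alpha.
(power=10, channel=2, band=delta, source=north, mode=steady) — band is delta, hence No.
(power=14, channel=12, band=delta, source=west, mode=steady) — band is delta, hence No.
(power=8, channel=4, band=delta, source=west, mode=pulse) — band is delta, hence No.
(power=11, channel=16, band=beta, source=south, mode=steady) — band is beta, hence No.
(power=9, channel=14, band=alpha, source=west, mode=burst) — band is alpha, hence Yes.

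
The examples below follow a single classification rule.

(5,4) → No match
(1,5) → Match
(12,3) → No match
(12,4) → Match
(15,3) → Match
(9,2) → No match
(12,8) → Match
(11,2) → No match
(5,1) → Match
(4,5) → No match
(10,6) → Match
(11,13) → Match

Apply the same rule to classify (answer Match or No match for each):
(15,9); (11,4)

Match, No match

A rule that fits every label: sum is even — true of each 'Match' example, false of each 'No match' one.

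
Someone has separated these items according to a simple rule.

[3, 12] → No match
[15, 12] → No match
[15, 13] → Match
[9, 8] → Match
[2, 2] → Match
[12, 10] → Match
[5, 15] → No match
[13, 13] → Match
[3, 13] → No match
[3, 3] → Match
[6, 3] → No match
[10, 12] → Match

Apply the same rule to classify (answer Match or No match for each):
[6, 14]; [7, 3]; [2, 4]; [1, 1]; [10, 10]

No match, No match, Match, Match, Match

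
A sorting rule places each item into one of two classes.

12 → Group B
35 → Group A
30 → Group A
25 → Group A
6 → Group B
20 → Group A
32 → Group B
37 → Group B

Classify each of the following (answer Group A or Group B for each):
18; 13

Group B, Group B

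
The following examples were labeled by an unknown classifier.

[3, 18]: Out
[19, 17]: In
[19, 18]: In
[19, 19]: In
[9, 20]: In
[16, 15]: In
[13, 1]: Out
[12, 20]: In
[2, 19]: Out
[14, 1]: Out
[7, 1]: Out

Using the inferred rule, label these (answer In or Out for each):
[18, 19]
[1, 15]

The simplest hypothesis consistent with all the labels is: sum ≥ 29.

In, Out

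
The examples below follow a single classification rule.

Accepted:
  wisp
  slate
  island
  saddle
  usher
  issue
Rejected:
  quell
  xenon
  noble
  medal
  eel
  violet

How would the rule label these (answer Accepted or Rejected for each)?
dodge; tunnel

Rule: contains 's'. This holds for each 'Accepted' example and fails for each 'Rejected' one.

Rejected, Rejected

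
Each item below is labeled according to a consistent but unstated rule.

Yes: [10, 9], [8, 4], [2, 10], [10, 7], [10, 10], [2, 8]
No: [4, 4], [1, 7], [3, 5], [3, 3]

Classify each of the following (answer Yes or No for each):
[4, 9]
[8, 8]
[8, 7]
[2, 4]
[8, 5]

Yes, Yes, Yes, No, Yes

The distinguishing property — sum ≥ 10 — holds for all the 'Yes' cases and none of the 'No' cases.
[4, 9]: Yes (4+9 = 13).
[8, 8]: Yes (8+8 = 16).
[8, 7]: Yes (8+7 = 15).
[2, 4]: No (2+4 = 6).
[8, 5]: Yes (8+5 = 13).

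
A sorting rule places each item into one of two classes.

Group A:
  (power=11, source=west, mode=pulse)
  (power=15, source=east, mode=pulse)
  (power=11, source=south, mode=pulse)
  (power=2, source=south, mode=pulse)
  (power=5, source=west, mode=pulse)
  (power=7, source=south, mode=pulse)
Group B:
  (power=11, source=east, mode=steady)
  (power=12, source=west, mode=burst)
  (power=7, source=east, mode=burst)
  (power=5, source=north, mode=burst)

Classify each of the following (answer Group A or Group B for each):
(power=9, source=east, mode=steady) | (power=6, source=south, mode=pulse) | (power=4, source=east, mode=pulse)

The simplest hypothesis consistent with all the labels is: mode is pulse.
(power=9, source=east, mode=steady): mode is steady, does not pass → Group B.
(power=6, source=south, mode=pulse): mode is pulse, checks out → Group A.
(power=4, source=east, mode=pulse): mode is pulse, checks out → Group A.

Group B, Group A, Group A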